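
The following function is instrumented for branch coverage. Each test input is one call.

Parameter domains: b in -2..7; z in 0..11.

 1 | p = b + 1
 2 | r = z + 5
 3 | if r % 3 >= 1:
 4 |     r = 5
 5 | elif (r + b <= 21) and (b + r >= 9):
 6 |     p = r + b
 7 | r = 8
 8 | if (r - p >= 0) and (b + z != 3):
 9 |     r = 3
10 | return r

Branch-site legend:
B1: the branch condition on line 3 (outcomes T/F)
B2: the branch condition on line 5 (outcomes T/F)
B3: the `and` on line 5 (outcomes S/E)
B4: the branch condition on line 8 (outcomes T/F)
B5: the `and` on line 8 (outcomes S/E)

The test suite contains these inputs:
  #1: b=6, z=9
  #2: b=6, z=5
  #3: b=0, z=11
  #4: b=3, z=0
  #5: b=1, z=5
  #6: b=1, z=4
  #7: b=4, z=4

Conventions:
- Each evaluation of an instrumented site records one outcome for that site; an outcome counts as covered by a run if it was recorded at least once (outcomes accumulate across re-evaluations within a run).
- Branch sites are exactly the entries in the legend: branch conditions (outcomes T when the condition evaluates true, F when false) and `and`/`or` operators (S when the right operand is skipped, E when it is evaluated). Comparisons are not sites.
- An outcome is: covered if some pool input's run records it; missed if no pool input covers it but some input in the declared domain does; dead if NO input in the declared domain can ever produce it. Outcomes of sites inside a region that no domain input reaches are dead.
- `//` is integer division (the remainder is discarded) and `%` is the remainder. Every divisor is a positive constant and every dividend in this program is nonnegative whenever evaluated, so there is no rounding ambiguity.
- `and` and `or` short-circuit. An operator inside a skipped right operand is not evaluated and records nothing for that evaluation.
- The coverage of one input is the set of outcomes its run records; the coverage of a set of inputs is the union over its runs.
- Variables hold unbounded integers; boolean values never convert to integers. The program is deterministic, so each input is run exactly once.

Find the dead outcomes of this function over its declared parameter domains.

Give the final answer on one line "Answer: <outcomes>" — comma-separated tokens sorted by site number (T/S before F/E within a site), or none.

sweeping the full domain (120 inputs) for each outcome:
  reachable outcomes have witnesses, e.g. B1=T (e.g. b=-2, z=0), B1=F (e.g. b=-2, z=1), B2=T (e.g. b=-2, z=7), B2=F (e.g. b=-2, z=1)

Answer: none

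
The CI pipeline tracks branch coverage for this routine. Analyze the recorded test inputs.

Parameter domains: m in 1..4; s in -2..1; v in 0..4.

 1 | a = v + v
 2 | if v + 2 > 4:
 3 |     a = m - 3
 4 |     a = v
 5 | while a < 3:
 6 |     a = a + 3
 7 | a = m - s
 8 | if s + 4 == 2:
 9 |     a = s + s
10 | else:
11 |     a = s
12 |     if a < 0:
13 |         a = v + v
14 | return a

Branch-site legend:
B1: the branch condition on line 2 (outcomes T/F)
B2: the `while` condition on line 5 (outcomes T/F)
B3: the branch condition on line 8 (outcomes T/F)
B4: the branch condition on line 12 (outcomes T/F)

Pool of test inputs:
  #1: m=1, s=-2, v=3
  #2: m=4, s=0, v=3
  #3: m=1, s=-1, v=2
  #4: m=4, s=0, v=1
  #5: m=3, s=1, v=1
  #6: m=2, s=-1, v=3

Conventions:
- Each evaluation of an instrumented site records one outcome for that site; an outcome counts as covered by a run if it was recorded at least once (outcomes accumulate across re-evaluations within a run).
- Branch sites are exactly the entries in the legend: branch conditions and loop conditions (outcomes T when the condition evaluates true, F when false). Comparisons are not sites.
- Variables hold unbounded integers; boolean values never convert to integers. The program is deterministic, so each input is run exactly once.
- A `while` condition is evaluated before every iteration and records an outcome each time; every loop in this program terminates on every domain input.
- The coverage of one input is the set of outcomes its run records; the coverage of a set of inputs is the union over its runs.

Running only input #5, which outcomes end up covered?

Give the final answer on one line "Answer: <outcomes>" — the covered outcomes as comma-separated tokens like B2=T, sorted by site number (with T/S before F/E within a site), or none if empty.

Tracing the run of input #5 (m=3, s=1, v=1):
  B1->F, B2->T, B2->F, B3->F, B4->F
as a set, this run covers: B1=F, B2=T, B2=F, B3=F, B4=F

Answer: B1=F, B2=T, B2=F, B3=F, B4=F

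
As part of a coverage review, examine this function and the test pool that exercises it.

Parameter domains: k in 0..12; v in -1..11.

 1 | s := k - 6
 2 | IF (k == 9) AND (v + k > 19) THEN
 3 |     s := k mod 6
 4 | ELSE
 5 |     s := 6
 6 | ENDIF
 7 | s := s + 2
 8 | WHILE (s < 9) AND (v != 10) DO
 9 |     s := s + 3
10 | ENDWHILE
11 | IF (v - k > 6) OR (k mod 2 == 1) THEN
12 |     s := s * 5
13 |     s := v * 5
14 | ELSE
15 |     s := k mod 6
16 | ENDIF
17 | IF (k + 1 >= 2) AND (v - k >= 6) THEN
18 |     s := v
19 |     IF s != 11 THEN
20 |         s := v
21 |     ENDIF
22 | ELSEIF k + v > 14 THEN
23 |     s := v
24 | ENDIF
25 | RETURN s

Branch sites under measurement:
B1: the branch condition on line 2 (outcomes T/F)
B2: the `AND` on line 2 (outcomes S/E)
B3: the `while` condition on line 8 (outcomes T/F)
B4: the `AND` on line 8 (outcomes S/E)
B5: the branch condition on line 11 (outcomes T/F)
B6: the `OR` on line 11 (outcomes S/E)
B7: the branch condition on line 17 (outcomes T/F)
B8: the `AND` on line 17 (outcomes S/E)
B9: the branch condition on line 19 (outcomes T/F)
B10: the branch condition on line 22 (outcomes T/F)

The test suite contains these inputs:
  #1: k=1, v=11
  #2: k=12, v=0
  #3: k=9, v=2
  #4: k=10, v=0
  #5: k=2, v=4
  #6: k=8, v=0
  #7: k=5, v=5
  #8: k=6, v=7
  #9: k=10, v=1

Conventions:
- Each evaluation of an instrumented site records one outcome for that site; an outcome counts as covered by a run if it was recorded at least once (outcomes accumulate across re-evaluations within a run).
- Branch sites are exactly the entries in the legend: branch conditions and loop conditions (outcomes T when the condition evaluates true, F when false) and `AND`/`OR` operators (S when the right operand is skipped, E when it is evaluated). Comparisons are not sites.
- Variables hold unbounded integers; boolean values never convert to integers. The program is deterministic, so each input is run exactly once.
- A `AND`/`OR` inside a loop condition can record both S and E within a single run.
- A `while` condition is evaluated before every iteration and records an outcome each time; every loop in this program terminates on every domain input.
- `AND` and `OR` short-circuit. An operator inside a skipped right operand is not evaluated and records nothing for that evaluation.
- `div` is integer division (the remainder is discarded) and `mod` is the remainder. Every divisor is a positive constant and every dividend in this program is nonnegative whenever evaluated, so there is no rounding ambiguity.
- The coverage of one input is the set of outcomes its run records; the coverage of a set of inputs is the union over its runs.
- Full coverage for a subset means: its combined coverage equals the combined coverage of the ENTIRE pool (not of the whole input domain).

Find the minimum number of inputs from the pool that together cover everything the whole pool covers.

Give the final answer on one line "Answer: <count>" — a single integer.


run #1 (k=1, v=11) records B1=F, B2=S, B3=T, B3=F, B4=S, B4=E, B5=T, B6=S, B7=T, B8=E, B9=F
run #2 (k=12, v=0) records B1=F, B2=S, B3=T, B3=F, B4=S, B4=E, B5=F, B6=E, B7=F, B8=E, B10=F
run #3 (k=9, v=2) records B1=F, B2=E, B3=T, B3=F, B4=S, B4=E, B5=T, B6=E, B7=F, B8=E, B10=F
run #4 (k=10, v=0) records B1=F, B2=S, B3=T, B3=F, B4=S, B4=E, B5=F, B6=E, B7=F, B8=E, B10=F
run #5 (k=2, v=4) records B1=F, B2=S, B3=T, B3=F, B4=S, B4=E, B5=F, B6=E, B7=F, B8=E, B10=F
run #6 (k=8, v=0) records B1=F, B2=S, B3=T, B3=F, B4=S, B4=E, B5=F, B6=E, B7=F, B8=E, B10=F
run #7 (k=5, v=5) records B1=F, B2=S, B3=T, B3=F, B4=S, B4=E, B5=T, B6=E, B7=F, B8=E, B10=F
run #8 (k=6, v=7) records B1=F, B2=S, B3=T, B3=F, B4=S, B4=E, B5=F, B6=E, B7=F, B8=E, B10=F
run #9 (k=10, v=1) records B1=F, B2=S, B3=T, B3=F, B4=S, B4=E, B5=F, B6=E, B7=F, B8=E, B10=F
pool-wide coverage (16 outcomes): B1=F, B2=S, B2=E, B3=T, B3=F, B4=S, B4=E, B5=T, B5=F, B6=S, B6=E, B7=T, B7=F, B8=E, B9=F, B10=F
every size-1 subset falls short of the 16 outcomes (best: 11/16)
every size-2 subset falls short of the 16 outcomes (best: 15/16)
inputs {1, 2, 3} (size 3) cover everything; no size-3 subset with a lexicographically smaller index list covers all 16
Answer: 3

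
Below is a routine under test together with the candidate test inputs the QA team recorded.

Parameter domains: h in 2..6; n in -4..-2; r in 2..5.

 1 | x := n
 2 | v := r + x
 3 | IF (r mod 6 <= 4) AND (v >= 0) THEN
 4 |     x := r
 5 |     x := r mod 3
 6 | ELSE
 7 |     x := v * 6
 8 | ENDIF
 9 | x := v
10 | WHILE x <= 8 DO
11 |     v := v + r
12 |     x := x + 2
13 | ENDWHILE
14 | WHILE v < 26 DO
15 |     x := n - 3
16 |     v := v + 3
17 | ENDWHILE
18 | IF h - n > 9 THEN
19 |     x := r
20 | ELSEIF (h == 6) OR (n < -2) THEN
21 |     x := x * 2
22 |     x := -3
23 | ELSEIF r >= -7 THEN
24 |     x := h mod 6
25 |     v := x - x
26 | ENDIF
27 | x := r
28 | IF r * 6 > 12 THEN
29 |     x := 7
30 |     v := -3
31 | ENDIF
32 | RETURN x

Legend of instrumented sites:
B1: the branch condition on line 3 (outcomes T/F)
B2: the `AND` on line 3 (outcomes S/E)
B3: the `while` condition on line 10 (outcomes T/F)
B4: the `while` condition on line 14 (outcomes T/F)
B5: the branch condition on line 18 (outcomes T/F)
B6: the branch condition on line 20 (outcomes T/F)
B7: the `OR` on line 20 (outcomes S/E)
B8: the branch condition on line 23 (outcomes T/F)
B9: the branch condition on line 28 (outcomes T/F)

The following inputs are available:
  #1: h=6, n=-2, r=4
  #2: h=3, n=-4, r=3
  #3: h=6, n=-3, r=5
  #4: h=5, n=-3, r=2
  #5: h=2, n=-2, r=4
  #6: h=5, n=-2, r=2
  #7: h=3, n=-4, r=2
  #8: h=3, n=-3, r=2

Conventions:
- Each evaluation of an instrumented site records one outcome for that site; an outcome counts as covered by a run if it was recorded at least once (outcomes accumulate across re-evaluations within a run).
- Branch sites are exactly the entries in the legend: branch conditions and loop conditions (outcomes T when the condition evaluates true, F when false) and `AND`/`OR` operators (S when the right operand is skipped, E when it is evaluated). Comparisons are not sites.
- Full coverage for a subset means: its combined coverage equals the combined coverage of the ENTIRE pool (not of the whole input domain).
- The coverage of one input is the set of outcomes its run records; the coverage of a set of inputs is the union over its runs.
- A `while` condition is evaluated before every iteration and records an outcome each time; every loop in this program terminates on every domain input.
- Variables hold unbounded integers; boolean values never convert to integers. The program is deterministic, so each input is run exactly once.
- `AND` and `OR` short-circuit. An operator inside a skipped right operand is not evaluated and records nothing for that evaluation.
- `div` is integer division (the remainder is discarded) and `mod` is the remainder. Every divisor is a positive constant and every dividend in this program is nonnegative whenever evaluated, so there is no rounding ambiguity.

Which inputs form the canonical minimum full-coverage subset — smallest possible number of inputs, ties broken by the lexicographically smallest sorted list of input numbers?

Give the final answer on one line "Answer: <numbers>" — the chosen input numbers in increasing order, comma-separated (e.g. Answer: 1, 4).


input #1 (h=6, n=-2, r=4): events B2->E, B1->T, B3->T, B3->T, B3->T, B3->T, B3->F, B4->T, B4->T, B4->T, B4->F, B5->F, B7->S, B6->T, ...; covers B1=T, B2=E, B3=T, B3=F, B4=T, B4=F, B5=F, B6=T, B7=S, B9=T
input #2 (h=3, n=-4, r=3): events B2->E, B1->F, B3->T, B3->T, B3->T, B3->T, B3->T, B3->F, B4->T, B4->T, B4->T, B4->T, B4->F, B5->F, ...; covers B1=F, B2=E, B3=T, B3=F, B4=T, B4=F, B5=F, B6=T, B7=E, B9=T
input #3 (h=6, n=-3, r=5): events B2->S, B1->F, B3->T, B3->T, B3->T, B3->T, B3->F, B4->T, B4->T, B4->F, B5->F, B7->S, B6->T, B9->T; covers B1=F, B2=S, B3=T, B3=F, B4=T, B4=F, B5=F, B6=T, B7=S, B9=T
input #4 (h=5, n=-3, r=2): events B2->E, B1->F, B3->T, B3->T, B3->T, B3->T, B3->T, B3->F, B4->T, B4->T, B4->T, B4->T, B4->T, B4->T, ...; covers B1=F, B2=E, B3=T, B3=F, B4=T, B4=F, B5=F, B6=T, B7=E, B9=F
input #5 (h=2, n=-2, r=4): events B2->E, B1->T, B3->T, B3->T, B3->T, B3->T, B3->F, B4->T, B4->T, B4->T, B4->F, B5->F, B7->E, B6->F, ...; covers B1=T, B2=E, B3=T, B3=F, B4=T, B4=F, B5=F, B6=F, B7=E, B8=T, B9=T
input #6 (h=5, n=-2, r=2): events B2->E, B1->T, B3->T, B3->T, B3->T, B3->T, B3->T, B3->F, B4->T, B4->T, B4->T, B4->T, B4->T, B4->T, ...; covers B1=T, B2=E, B3=T, B3=F, B4=T, B4=F, B5=F, B6=F, B7=E, B8=T, B9=F
input #7 (h=3, n=-4, r=2): events B2->E, B1->F, B3->T, B3->T, B3->T, B3->T, B3->T, B3->T, B3->F, B4->T, B4->T, B4->T, B4->T, B4->T, ...; covers B1=F, B2=E, B3=T, B3=F, B4=T, B4=F, B5=F, B6=T, B7=E, B9=F
input #8 (h=3, n=-3, r=2): events B2->E, B1->F, B3->T, B3->T, B3->T, B3->T, B3->T, B3->F, B4->T, B4->T, B4->T, B4->T, B4->T, B4->T, ...; covers B1=F, B2=E, B3=T, B3=F, B4=T, B4=F, B5=F, B6=T, B7=E, B9=F
union over all inputs: B1=T, B1=F, B2=S, B2=E, B3=T, B3=F, B4=T, B4=F, B5=F, B6=T, B6=F, B7=S, B7=E, B8=T, B9=T, B9=F (16 outcomes)
checked all size-1 subsets: none covers 16 outcomes (max 11/16)
inputs {3, 6} (size 2) cover everything; no size-2 subset with a lexicographically smaller index list covers all 16
Answer: 3, 6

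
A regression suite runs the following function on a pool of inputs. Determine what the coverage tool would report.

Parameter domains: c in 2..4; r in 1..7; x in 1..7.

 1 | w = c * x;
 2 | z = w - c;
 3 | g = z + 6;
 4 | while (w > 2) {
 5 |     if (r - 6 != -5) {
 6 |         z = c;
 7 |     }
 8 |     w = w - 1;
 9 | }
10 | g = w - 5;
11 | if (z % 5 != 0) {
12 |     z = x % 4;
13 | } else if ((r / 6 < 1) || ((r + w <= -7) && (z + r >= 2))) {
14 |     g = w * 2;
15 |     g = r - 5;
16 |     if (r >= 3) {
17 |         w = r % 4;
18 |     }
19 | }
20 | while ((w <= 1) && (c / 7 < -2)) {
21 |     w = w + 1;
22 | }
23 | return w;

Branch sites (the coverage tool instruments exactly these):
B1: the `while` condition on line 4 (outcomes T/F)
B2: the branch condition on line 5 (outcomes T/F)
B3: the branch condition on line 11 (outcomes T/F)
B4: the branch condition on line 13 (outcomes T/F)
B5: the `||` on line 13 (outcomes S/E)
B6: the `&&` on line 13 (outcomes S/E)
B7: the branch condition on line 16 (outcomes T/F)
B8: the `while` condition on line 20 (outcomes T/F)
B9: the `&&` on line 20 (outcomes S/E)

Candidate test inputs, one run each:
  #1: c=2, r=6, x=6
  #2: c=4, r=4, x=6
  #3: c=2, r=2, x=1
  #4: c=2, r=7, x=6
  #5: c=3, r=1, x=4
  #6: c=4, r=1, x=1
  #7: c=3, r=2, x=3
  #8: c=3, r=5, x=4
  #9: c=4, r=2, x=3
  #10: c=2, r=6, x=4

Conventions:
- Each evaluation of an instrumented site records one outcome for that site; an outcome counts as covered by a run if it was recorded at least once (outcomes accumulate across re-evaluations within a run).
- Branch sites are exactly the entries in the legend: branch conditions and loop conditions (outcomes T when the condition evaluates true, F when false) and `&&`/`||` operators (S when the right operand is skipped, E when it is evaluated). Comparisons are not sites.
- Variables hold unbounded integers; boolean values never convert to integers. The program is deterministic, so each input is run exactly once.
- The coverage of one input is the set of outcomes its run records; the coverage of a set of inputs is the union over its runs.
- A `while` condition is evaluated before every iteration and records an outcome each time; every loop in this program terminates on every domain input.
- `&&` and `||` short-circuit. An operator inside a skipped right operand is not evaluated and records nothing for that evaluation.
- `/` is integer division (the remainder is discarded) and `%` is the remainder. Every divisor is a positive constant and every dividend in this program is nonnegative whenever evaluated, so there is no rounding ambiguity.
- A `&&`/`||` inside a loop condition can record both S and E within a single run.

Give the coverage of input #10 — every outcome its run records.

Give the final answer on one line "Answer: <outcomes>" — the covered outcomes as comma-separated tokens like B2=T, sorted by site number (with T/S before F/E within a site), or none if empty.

Tracing the run of input #10 (c=2, r=6, x=4):
  B1->T, B2->T, B1->T, B2->T, B1->T, B2->T, B1->T, B2->T, B1->T, B2->T
  B1->T, B2->T, B1->F, B3->T, B9->S, B8->F
distinct outcomes covered: B1=T, B1=F, B2=T, B3=T, B8=F, B9=S

Answer: B1=T, B1=F, B2=T, B3=T, B8=F, B9=S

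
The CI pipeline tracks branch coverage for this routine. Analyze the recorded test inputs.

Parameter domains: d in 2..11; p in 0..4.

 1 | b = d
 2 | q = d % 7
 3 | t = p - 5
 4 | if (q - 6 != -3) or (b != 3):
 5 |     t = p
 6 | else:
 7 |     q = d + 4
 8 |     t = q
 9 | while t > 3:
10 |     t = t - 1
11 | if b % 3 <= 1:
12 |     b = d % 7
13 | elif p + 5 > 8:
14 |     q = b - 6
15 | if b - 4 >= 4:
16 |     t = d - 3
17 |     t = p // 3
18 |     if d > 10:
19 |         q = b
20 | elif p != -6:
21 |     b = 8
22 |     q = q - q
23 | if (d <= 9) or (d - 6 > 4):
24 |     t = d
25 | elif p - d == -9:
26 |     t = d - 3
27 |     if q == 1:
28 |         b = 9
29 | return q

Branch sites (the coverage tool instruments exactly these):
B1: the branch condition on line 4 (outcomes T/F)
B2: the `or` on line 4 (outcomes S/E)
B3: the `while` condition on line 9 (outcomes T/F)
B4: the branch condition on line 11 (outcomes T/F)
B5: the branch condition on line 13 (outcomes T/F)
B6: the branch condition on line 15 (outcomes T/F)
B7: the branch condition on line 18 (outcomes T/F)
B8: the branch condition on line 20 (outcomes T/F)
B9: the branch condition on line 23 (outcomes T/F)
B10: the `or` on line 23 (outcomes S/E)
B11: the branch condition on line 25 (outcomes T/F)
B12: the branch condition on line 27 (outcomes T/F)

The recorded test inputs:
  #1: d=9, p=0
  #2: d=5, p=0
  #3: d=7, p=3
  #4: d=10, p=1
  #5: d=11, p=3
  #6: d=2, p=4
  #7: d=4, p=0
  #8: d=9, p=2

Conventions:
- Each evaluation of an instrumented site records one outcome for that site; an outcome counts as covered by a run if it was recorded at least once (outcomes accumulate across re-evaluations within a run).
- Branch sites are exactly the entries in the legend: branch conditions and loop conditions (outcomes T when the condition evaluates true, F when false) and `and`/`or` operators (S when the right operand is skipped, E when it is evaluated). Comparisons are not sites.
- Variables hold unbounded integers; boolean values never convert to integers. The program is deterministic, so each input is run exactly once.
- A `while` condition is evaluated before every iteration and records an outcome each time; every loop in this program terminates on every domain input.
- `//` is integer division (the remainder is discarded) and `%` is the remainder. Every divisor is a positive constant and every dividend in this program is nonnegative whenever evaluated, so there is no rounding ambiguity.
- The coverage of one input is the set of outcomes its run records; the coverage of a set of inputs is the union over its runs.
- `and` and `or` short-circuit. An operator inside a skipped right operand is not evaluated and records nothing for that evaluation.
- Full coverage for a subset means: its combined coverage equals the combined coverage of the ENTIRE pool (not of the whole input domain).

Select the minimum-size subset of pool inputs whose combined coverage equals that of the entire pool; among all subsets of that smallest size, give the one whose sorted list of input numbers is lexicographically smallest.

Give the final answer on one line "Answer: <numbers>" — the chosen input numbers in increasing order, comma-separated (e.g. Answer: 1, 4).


input #1, d=9, p=0: events B2->S, B1->T, B3->F, B4->T, B6->F, B8->T, B10->S, B9->T; outcomes B1=T, B2=S, B3=F, B4=T, B6=F, B8=T, B9=T, B10=S
input #2, d=5, p=0: events B2->S, B1->T, B3->F, B4->F, B5->F, B6->F, B8->T, B10->S, B9->T; outcomes B1=T, B2=S, B3=F, B4=F, B5=F, B6=F, B8=T, B9=T, B10=S
input #3, d=7, p=3: events B2->S, B1->T, B3->F, B4->T, B6->F, B8->T, B10->S, B9->T; outcomes B1=T, B2=S, B3=F, B4=T, B6=F, B8=T, B9=T, B10=S
input #4, d=10, p=1: events B2->E, B1->T, B3->F, B4->T, B6->F, B8->T, B10->E, B9->F, B11->T, B12->F; outcomes B1=T, B2=E, B3=F, B4=T, B6=F, B8=T, B9=F, B10=E, B11=T, B12=F
input #5, d=11, p=3: events B2->S, B1->T, B3->F, B4->F, B5->F, B6->T, B7->T, B10->E, B9->T; outcomes B1=T, B2=S, B3=F, B4=F, B5=F, B6=T, B7=T, B9=T, B10=E
input #6, d=2, p=4: events B2->S, B1->T, B3->T, B3->F, B4->F, B5->T, B6->F, B8->T, B10->S, B9->T; outcomes B1=T, B2=S, B3=T, B3=F, B4=F, B5=T, B6=F, B8=T, B9=T, B10=S
input #7, d=4, p=0: events B2->S, B1->T, B3->F, B4->T, B6->F, B8->T, B10->S, B9->T; outcomes B1=T, B2=S, B3=F, B4=T, B6=F, B8=T, B9=T, B10=S
input #8, d=9, p=2: events B2->S, B1->T, B3->F, B4->T, B6->F, B8->T, B10->S, B9->T; outcomes B1=T, B2=S, B3=F, B4=T, B6=F, B8=T, B9=T, B10=S
together the pool reaches 19 outcomes: B1=T, B2=S, B2=E, B3=T, B3=F, B4=T, B4=F, B5=T, B5=F, B6=T, B6=F, B7=T, B8=T, B9=T, B9=F, B10=S, B10=E, B11=T, B12=F
size 1 is not enough: best union over all size-1 subsets is 10/19
size 2 is not enough: best union over all size-2 subsets is 16/19
at size 3, {4, 5, 6} reaches all 19 outcomes; every lexicographically earlier size-3 subset fails
Answer: 4, 5, 6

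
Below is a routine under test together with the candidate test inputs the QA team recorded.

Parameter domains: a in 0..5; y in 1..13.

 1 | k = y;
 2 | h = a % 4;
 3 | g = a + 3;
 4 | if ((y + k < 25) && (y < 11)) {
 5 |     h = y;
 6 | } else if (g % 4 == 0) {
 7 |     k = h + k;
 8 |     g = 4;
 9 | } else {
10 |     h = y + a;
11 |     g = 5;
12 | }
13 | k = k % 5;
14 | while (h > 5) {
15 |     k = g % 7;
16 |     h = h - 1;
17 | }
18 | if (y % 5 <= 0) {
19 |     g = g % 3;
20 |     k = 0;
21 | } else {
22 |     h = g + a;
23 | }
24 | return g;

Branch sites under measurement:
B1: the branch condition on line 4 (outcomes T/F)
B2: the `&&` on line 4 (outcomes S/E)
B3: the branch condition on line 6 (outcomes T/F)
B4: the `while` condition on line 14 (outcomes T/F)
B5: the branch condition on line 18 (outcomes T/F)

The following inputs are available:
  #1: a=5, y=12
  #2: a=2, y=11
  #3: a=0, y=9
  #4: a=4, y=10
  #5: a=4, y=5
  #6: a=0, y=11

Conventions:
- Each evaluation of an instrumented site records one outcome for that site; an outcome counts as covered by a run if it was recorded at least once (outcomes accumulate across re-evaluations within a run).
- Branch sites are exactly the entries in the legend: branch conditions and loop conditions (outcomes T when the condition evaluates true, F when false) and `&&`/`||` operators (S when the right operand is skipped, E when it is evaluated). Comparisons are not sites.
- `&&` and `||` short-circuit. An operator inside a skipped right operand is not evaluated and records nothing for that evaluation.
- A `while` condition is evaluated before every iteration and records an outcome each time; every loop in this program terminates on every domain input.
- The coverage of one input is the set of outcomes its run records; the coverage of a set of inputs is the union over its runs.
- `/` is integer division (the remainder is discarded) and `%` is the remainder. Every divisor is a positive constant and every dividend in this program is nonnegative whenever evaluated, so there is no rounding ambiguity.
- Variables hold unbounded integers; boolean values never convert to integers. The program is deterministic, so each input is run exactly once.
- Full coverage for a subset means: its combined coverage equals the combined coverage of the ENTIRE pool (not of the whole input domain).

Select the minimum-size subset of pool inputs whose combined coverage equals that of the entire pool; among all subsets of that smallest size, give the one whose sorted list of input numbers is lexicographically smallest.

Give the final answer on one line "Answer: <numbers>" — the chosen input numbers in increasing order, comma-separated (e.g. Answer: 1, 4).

test 1 (a=5, y=12) fires B2->E, B1->F, B3->T, B4->F, B5->F; hits B1=F, B2=E, B3=T, B4=F, B5=F
test 2 (a=2, y=11) fires B2->E, B1->F, B3->F, B4->T, B4->T, B4->T, B4->T, B4->T, B4->T, B4->T, B4->T, B4->F, B5->F; hits B1=F, B2=E, B3=F, B4=T, B4=F, B5=F
test 3 (a=0, y=9) fires B2->E, B1->T, B4->T, B4->T, B4->T, B4->T, B4->F, B5->F; hits B1=T, B2=E, B4=T, B4=F, B5=F
test 4 (a=4, y=10) fires B2->E, B1->T, B4->T, B4->T, B4->T, B4->T, B4->T, B4->F, B5->T; hits B1=T, B2=E, B4=T, B4=F, B5=T
test 5 (a=4, y=5) fires B2->E, B1->T, B4->F, B5->T; hits B1=T, B2=E, B4=F, B5=T
test 6 (a=0, y=11) fires B2->E, B1->F, B3->F, B4->T, B4->T, B4->T, B4->T, B4->T, B4->T, B4->F, B5->F; hits B1=F, B2=E, B3=F, B4=T, B4=F, B5=F
the full pool covers 9 outcomes: B1=T, B1=F, B2=E, B3=T, B3=F, B4=T, B4=F, B5=T, B5=F
every size-1 subset falls short of the 9 outcomes (best: 6/9)
every size-2 subset falls short of the 9 outcomes (best: 8/9)
the canonical winner is {1, 2, 4}: size 3, full 9-outcome coverage, earliest index list among size-3 covers

Answer: 1, 2, 4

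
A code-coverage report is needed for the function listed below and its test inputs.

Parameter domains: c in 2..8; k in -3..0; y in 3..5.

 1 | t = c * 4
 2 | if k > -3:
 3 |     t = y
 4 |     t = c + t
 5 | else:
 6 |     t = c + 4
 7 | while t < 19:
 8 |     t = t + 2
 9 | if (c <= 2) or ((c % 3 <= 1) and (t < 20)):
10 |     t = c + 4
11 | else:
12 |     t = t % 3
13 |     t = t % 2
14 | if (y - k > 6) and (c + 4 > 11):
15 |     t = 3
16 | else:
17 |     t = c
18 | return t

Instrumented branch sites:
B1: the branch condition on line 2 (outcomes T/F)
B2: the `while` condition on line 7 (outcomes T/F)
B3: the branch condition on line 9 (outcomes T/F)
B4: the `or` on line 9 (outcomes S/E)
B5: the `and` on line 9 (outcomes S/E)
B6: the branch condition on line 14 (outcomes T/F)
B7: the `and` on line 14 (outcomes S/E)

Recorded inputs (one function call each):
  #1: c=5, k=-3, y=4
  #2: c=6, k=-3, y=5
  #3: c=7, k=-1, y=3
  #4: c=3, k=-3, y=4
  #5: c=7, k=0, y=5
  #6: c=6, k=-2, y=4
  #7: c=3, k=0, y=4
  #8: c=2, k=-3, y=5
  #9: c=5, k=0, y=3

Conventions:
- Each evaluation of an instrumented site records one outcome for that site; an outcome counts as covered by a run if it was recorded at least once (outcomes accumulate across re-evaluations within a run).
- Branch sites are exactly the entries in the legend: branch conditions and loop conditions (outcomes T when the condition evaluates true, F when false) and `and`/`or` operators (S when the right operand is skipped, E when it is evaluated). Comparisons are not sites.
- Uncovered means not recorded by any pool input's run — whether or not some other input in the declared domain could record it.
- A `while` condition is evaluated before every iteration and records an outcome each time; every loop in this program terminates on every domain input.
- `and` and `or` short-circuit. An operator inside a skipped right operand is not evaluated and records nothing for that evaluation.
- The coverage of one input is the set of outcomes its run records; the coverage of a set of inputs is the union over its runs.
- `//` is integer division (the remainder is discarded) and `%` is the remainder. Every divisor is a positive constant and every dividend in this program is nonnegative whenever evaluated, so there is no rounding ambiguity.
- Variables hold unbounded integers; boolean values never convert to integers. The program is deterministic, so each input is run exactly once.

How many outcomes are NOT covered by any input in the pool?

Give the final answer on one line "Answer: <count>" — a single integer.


input #1 (c=5, k=-3, y=4): events B1->F, B2->T, B2->T, B2->T, B2->T, B2->T, B2->F, B4->E, B5->S, B3->F, B7->E, B6->F; covers B1=F, B2=T, B2=F, B3=F, B4=E, B5=S, B6=F, B7=E
input #2 (c=6, k=-3, y=5): events B1->F, B2->T, B2->T, B2->T, B2->T, B2->T, B2->F, B4->E, B5->E, B3->F, B7->E, B6->F; covers B1=F, B2=T, B2=F, B3=F, B4=E, B5=E, B6=F, B7=E
input #3 (c=7, k=-1, y=3): events B1->T, B2->T, B2->T, B2->T, B2->T, B2->T, B2->F, B4->E, B5->E, B3->F, B7->S, B6->F; covers B1=T, B2=T, B2=F, B3=F, B4=E, B5=E, B6=F, B7=S
input #4 (c=3, k=-3, y=4): events B1->F, B2->T, B2->T, B2->T, B2->T, B2->T, B2->T, B2->F, B4->E, B5->E, B3->T, B7->E, B6->F; covers B1=F, B2=T, B2=F, B3=T, B4=E, B5=E, B6=F, B7=E
input #5 (c=7, k=0, y=5): events B1->T, B2->T, B2->T, B2->T, B2->T, B2->F, B4->E, B5->E, B3->F, B7->S, B6->F; covers B1=T, B2=T, B2=F, B3=F, B4=E, B5=E, B6=F, B7=S
input #6 (c=6, k=-2, y=4): events B1->T, B2->T, B2->T, B2->T, B2->T, B2->T, B2->F, B4->E, B5->E, B3->F, B7->S, B6->F; covers B1=T, B2=T, B2=F, B3=F, B4=E, B5=E, B6=F, B7=S
input #7 (c=3, k=0, y=4): events B1->T, B2->T, B2->T, B2->T, B2->T, B2->T, B2->T, B2->F, B4->E, B5->E, B3->T, B7->S, B6->F; covers B1=T, B2=T, B2=F, B3=T, B4=E, B5=E, B6=F, B7=S
input #8 (c=2, k=-3, y=5): events B1->F, B2->T, B2->T, B2->T, B2->T, B2->T, B2->T, B2->T, B2->F, B4->S, B3->T, B7->E, B6->F; covers B1=F, B2=T, B2=F, B3=T, B4=S, B6=F, B7=E
input #9 (c=5, k=0, y=3): events B1->T, B2->T, B2->T, B2->T, B2->T, B2->T, B2->T, B2->F, B4->E, B5->S, B3->F, B7->S, B6->F; covers B1=T, B2=T, B2=F, B3=F, B4=E, B5=S, B6=F, B7=S
union over the pool: B1=T, B1=F, B2=T, B2=F, B3=T, B3=F, B4=S, B4=E, B5=S, B5=E, B6=F, B7=S, B7=E
uncovered (1 of 14): B6=T
Answer: 1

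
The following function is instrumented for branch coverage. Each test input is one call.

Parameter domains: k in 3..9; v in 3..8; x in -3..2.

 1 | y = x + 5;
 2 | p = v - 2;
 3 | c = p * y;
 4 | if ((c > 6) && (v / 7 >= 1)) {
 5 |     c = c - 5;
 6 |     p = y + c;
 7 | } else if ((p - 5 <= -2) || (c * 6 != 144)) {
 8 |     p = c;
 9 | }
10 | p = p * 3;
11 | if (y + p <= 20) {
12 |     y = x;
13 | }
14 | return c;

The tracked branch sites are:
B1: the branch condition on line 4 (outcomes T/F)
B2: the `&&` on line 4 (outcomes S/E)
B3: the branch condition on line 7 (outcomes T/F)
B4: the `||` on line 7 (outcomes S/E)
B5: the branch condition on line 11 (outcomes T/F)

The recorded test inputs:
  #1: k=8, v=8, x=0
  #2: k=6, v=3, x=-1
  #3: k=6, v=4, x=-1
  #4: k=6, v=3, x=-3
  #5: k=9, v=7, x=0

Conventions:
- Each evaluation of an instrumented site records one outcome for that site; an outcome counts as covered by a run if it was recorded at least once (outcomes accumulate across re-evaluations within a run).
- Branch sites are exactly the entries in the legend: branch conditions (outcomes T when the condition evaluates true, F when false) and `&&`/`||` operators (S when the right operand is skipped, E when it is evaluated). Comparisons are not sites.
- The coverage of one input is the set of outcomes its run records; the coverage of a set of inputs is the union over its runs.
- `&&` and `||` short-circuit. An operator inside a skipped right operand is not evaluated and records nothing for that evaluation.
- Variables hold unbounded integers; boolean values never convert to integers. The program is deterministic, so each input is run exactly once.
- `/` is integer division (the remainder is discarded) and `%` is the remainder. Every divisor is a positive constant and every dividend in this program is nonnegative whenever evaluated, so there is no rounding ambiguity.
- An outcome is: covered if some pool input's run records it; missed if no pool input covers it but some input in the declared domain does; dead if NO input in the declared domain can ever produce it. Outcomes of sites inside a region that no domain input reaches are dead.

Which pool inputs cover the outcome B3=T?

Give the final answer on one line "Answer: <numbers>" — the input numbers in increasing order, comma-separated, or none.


input #1 (k=8, v=8, x=0): does not produce B3=T
input #2 (k=6, v=3, x=-1): produces B3=T
input #3 (k=6, v=4, x=-1): produces B3=T
input #4 (k=6, v=3, x=-3): produces B3=T
input #5 (k=9, v=7, x=0): does not produce B3=T
Answer: 2, 3, 4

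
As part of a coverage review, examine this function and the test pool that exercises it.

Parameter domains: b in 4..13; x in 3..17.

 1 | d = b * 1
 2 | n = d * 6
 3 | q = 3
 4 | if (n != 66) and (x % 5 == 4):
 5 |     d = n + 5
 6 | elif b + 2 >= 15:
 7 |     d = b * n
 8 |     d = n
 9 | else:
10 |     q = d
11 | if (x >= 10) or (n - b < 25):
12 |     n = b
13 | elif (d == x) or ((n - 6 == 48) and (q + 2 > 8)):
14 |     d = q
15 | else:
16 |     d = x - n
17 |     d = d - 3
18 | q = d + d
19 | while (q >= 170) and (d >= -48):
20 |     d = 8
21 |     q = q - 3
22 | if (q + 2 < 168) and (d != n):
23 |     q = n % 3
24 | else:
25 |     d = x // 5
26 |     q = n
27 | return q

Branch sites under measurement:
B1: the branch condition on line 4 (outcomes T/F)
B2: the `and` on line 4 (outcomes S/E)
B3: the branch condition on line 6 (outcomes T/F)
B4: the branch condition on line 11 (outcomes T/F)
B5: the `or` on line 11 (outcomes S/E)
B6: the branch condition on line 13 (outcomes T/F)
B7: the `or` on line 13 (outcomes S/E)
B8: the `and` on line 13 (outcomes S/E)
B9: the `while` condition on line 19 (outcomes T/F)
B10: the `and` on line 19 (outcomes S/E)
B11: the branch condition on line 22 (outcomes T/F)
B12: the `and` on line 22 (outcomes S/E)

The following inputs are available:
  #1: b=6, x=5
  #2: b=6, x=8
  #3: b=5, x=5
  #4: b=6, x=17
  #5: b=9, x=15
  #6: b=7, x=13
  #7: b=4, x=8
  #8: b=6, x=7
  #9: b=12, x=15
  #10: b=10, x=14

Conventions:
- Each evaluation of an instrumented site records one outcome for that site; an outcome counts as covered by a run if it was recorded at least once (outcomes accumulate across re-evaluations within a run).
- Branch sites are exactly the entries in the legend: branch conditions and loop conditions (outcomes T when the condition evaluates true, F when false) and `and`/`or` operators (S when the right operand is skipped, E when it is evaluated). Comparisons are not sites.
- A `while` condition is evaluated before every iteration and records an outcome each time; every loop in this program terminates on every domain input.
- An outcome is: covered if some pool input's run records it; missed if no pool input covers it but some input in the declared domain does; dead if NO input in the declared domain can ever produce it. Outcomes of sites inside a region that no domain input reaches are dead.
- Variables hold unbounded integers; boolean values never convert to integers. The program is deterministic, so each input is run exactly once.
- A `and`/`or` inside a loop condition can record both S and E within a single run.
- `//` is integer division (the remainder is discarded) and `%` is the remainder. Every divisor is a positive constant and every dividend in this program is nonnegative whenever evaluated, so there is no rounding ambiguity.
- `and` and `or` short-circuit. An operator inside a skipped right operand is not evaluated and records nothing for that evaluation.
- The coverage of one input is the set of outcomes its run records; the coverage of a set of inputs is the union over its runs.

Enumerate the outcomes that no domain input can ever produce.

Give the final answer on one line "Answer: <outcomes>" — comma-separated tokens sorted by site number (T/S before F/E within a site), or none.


exhaustive pass over the 150-input domain:
  B9=T: no domain input ever produces it -> dead
  B10=E: no domain input ever produces it -> dead
  reachable outcomes have witnesses, e.g. B1=T (e.g. b=4, x=4), B1=F (e.g. b=4, x=3), B2=S (e.g. b=11, x=3), B2=E (e.g. b=4, x=3)
Answer: B9=T, B10=E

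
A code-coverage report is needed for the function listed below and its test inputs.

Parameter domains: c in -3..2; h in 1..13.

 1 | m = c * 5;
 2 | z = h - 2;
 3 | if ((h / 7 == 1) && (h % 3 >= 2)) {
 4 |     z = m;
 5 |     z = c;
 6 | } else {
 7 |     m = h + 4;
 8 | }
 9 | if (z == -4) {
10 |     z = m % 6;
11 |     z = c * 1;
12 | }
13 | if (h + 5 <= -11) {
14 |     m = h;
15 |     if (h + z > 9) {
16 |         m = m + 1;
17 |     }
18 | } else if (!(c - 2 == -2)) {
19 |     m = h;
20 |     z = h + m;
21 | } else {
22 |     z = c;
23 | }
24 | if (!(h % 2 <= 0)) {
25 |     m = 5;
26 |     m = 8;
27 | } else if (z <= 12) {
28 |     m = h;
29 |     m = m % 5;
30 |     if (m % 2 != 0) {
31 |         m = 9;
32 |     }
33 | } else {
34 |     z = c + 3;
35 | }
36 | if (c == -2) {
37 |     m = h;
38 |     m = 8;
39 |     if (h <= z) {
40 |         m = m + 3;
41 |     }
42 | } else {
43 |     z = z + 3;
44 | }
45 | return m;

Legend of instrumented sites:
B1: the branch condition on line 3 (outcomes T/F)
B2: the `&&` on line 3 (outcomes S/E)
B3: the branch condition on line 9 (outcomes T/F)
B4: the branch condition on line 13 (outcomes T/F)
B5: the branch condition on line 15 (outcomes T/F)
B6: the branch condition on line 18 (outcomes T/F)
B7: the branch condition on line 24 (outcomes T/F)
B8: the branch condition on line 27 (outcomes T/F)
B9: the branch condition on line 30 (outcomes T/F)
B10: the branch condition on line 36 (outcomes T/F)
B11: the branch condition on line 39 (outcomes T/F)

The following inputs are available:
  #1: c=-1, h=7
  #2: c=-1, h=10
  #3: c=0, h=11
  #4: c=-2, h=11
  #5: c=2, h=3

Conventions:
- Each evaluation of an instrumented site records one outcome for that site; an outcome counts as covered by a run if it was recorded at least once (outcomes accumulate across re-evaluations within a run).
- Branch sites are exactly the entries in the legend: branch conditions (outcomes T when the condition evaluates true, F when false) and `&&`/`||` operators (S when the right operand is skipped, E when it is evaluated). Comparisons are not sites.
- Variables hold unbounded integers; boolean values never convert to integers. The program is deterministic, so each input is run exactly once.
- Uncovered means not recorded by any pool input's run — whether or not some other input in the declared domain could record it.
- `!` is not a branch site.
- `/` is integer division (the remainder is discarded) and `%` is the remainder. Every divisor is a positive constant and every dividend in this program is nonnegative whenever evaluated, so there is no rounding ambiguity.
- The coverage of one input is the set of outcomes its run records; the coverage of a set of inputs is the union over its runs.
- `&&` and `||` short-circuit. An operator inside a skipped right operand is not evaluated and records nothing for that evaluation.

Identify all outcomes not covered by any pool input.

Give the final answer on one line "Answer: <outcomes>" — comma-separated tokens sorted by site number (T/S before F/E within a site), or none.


#1 (c=-1, h=7) -> covered: B1=F, B2=E, B3=F, B4=F, B6=T, B7=T, B10=F
#2 (c=-1, h=10) -> covered: B1=F, B2=E, B3=F, B4=F, B6=T, B7=F, B8=F, B10=F
#3 (c=0, h=11) -> covered: B1=T, B2=E, B3=F, B4=F, B6=F, B7=T, B10=F
#4 (c=-2, h=11) -> covered: B1=T, B2=E, B3=F, B4=F, B6=T, B7=T, B10=T, B11=T
#5 (c=2, h=3) -> covered: B1=F, B2=S, B3=F, B4=F, B6=T, B7=T, B10=F
union over the pool: B1=T, B1=F, B2=S, B2=E, B3=F, B4=F, B6=T, B6=F, B7=T, B7=F, B8=F, B10=T, B10=F, B11=T
uncovered (8 of 22): B3=T, B4=T, B5=T, B5=F, B8=T, B9=T, B9=F, B11=F
Answer: B3=T, B4=T, B5=T, B5=F, B8=T, B9=T, B9=F, B11=F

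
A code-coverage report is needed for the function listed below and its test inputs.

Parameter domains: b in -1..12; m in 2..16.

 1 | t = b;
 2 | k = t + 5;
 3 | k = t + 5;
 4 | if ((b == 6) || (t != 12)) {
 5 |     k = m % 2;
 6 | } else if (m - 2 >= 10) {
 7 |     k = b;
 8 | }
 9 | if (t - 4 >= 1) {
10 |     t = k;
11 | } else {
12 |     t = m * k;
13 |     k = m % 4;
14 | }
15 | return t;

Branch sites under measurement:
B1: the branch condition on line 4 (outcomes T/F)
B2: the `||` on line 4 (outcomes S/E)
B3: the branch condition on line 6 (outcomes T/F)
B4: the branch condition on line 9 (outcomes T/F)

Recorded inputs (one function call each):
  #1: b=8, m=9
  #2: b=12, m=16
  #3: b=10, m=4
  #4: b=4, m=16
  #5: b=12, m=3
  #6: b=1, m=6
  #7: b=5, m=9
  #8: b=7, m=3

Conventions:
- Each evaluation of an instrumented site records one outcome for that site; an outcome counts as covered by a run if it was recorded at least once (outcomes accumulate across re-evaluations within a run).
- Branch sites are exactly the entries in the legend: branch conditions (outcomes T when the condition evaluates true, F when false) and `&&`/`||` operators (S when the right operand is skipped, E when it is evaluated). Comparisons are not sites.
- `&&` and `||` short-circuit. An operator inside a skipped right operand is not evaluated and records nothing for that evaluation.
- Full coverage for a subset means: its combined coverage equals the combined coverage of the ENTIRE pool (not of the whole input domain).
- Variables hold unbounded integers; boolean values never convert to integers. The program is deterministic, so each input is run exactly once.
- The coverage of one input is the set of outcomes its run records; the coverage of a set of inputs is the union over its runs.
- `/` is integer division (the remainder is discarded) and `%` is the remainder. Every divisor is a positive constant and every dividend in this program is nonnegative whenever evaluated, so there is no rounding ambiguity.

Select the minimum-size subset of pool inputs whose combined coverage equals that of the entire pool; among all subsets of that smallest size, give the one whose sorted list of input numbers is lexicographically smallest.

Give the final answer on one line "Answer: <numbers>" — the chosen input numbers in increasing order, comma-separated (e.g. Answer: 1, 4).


test 1 (b=8, m=9) fires B2->E, B1->T, B4->T; hits B1=T, B2=E, B4=T
test 2 (b=12, m=16) fires B2->E, B1->F, B3->T, B4->T; hits B1=F, B2=E, B3=T, B4=T
test 3 (b=10, m=4) fires B2->E, B1->T, B4->T; hits B1=T, B2=E, B4=T
test 4 (b=4, m=16) fires B2->E, B1->T, B4->F; hits B1=T, B2=E, B4=F
test 5 (b=12, m=3) fires B2->E, B1->F, B3->F, B4->T; hits B1=F, B2=E, B3=F, B4=T
test 6 (b=1, m=6) fires B2->E, B1->T, B4->F; hits B1=T, B2=E, B4=F
test 7 (b=5, m=9) fires B2->E, B1->T, B4->T; hits B1=T, B2=E, B4=T
test 8 (b=7, m=3) fires B2->E, B1->T, B4->T; hits B1=T, B2=E, B4=T
pool-wide coverage (7 outcomes): B1=T, B1=F, B2=E, B3=T, B3=F, B4=T, B4=F
size 1 is not enough: best union over all size-1 subsets is 4/7
size 2 is not enough: best union over all size-2 subsets is 6/7
at size 3, {2, 4, 5} reaches all 7 outcomes; every lexicographically earlier size-3 subset fails
Answer: 2, 4, 5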